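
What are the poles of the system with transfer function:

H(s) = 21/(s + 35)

Pole is where denominator = 0: s + 35 = 0, so s = -35.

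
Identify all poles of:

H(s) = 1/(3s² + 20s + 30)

Discriminant = 20² - 4×3×30 = 400 - 360 = 40 > 0, so two distinct real poles. Using quadratic formula: s = (-20 ± √40)/(2×3) = (-20 ± √40)/6, with √40 ≈ 6.3246. s₁ ≈ -2.2792, s₂ ≈ -4.3874. Poles: s₁ = -2.2792, s₂ = -4.3874.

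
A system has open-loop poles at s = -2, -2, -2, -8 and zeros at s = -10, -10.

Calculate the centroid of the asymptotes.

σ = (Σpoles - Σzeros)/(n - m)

σ = (Σpoles - Σzeros)/(n - m) = (-14 - (-20))/(4 - 2) = 6/2 = 3.0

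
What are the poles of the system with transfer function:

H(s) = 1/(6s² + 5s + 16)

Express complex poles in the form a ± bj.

Discriminant = 5² - 4×6×16 = 25 - 384 = -359 < 0, so the poles are a complex conjugate pair s = (-5 ± j√359)/(2×6). Real part = -5/(2×6) = -5/12 ≈ -0.4167; imaginary part = ±√359/(2×6) ≈ 1.5789. Poles: s = -0.4167 ± 1.5789j.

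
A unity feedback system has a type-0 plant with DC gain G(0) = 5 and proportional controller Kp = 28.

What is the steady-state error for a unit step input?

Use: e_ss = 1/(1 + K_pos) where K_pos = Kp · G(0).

K_pos = Kp · G(0) = 28 × 5 = 140. e_ss = 1/(1 + 140) = 0.0071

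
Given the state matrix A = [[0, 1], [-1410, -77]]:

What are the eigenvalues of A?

det(A - λI) = λ² - (-77)λ + 1410 = (λ - (-47))(λ - (-30)). Eigenvalues: -47, -30.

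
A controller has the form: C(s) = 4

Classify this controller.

This is a Proportional (P) controller.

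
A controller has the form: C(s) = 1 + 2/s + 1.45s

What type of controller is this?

This is a Proportional-Integral-Derivative (PID) controller.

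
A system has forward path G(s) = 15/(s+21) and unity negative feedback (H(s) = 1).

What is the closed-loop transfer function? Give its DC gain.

T(s) = G/(1+GH) = [15/(s+21)] / [1 + 15/(s+21)] = 15/(s+21+15) = 15/(s+36). DC gain = 15/36 = 0.4167.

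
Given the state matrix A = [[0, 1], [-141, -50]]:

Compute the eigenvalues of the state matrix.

det(A - λI) = λ² - (-50)λ + 141 = (λ - (-3))(λ - (-47)). Eigenvalues: -3, -47.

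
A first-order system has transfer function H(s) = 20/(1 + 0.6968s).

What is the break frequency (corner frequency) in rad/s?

Corner frequency = 1/τ = 1/0.6968 = 1.435 rad/s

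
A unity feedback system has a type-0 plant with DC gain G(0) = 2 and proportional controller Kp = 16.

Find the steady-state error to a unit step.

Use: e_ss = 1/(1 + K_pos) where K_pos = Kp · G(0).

K_pos = Kp · G(0) = 16 × 2 = 32. e_ss = 1/(1 + 32) = 0.0303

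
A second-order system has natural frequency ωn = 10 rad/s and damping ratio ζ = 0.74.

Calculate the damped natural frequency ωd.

ωd = ωn√(1 - ζ²) = 10√(1 - 0.74²) = 6.73 rad/s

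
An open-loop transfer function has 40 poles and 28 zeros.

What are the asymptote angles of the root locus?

n - m = 40 - 28 = 12. Angles: θk = (2k + 1)·180°/12 = 15°, 45°, 75°, 105°, 135°, 165°, 195°, 225°, 255°, 285°, 315°, 345°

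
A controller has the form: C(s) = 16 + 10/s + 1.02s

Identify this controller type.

This is a Proportional-Integral-Derivative (PID) controller.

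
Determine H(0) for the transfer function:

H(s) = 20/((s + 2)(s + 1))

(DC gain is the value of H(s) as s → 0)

DC gain = H(0) = 20/(2 × 1) = 20/2 = 10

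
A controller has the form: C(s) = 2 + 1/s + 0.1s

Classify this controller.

This is a Proportional-Integral-Derivative (PID) controller.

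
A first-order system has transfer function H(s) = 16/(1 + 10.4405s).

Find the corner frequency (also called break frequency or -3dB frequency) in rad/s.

Corner frequency = 1/τ = 1/10.4405 = 0.096 rad/s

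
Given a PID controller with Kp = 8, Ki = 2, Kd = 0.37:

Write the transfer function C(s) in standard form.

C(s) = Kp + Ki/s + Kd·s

Substituting values: C(s) = 8 + 2/s + 0.37s = (0.37s² + 8s + 2)/s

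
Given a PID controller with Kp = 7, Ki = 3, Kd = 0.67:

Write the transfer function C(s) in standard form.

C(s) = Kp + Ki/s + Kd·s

Substituting values: C(s) = 7 + 3/s + 0.67s = (0.67s² + 7s + 3)/s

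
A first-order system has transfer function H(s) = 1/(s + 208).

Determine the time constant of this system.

For H(s) = 1/(s + 1/τ), the pole is at -1/τ = -208, so τ = 1/208 = 0.0048 s.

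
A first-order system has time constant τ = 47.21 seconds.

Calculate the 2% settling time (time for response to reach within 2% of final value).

For first-order system, 2% settling time ≈ 4τ = 4 × 47.21 = 188.84 s.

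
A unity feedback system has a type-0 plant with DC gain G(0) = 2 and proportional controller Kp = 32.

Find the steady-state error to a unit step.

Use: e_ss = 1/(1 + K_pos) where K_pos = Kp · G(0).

K_pos = Kp · G(0) = 32 × 2 = 64. e_ss = 1/(1 + 64) = 0.0154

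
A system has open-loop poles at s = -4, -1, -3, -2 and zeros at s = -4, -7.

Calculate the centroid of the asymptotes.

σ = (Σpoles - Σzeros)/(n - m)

σ = (Σpoles - Σzeros)/(n - m) = (-10 - (-11))/(4 - 2) = 1/2 = 0.5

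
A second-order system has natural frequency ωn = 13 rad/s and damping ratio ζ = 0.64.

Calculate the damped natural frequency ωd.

ωd = ωn√(1 - ζ²) = 13√(1 - 0.64²) = 9.99 rad/s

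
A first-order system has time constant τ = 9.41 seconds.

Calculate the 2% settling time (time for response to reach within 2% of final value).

For first-order system, 2% settling time ≈ 4τ = 4 × 9.41 = 37.64 s.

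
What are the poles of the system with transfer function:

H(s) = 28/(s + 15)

Pole is where denominator = 0: s + 15 = 0, so s = -15.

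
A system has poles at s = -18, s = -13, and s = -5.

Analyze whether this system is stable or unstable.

All poles are in the left half-plane. System is stable.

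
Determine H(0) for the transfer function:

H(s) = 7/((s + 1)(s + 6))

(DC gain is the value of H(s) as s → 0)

DC gain = H(0) = 7/(1 × 6) = 7/6 = 1.1667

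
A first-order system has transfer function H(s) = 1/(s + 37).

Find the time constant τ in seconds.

For H(s) = 1/(s + 1/τ), the pole is at -1/τ = -37, so τ = 1/37 = 0.0270 s.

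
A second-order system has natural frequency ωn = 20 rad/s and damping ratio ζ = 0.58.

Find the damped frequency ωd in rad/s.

ωd = ωn√(1 - ζ²) = 20√(1 - 0.58²) = 16.29 rad/s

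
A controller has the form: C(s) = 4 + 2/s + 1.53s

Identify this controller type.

This is a Proportional-Integral-Derivative (PID) controller.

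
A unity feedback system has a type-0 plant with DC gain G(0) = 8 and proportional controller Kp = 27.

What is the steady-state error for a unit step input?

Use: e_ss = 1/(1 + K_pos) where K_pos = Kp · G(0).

K_pos = Kp · G(0) = 27 × 8 = 216. e_ss = 1/(1 + 216) = 0.0046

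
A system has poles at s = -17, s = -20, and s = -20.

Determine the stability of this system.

All poles are in the left half-plane. System is stable.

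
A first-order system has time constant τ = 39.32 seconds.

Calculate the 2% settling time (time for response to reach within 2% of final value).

For first-order system, 2% settling time ≈ 4τ = 4 × 39.32 = 157.28 s.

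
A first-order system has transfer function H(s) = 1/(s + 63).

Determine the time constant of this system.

For H(s) = 1/(s + 1/τ), the pole is at -1/τ = -63, so τ = 1/63 = 0.0159 s.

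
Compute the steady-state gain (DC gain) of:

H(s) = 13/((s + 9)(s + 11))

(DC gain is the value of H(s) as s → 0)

DC gain = H(0) = 13/(9 × 11) = 13/99 = 0.1313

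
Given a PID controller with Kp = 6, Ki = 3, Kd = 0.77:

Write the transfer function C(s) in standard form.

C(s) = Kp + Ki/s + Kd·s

Substituting values: C(s) = 6 + 3/s + 0.77s = (0.77s² + 6s + 3)/s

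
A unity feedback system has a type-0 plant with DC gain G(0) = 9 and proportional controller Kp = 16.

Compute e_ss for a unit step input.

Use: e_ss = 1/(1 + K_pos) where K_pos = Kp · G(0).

K_pos = Kp · G(0) = 16 × 9 = 144. e_ss = 1/(1 + 144) = 0.0069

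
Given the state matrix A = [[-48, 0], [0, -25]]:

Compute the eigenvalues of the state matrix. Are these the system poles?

For diagonal matrix, eigenvalues are diagonal entries: λ₁ = -48, λ₂ = -25. Eigenvalues of A = system poles.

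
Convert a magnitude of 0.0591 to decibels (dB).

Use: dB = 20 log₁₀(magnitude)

dB = 20 log₁₀(0.0591) = -24.6 dB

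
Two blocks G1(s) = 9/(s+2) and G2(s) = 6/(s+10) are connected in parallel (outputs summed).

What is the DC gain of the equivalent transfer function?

Parallel: G_eq = G1 + G2. DC gain = G1(0) + G2(0) = 9/2 + 6/10 = 4.5 + 0.6 = 5.1.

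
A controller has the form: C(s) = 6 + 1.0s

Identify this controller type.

This is a Proportional-Derivative (PD) controller.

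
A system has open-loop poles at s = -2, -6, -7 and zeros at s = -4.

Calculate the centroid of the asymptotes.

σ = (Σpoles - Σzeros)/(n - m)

σ = (Σpoles - Σzeros)/(n - m) = (-15 - (-4))/(3 - 1) = -11/2 = -5.5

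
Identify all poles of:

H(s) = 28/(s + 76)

Pole is where denominator = 0: s + 76 = 0, so s = -76.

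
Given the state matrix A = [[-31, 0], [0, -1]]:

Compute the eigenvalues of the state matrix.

For diagonal matrix, eigenvalues are diagonal entries: λ₁ = -31, λ₂ = -1.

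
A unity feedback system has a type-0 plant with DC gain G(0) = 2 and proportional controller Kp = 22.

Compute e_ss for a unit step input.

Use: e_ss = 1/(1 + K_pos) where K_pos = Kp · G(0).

K_pos = Kp · G(0) = 22 × 2 = 44. e_ss = 1/(1 + 44) = 0.0222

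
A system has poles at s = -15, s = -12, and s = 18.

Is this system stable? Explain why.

Pole(s) at s = 18 are not in the left half-plane. System is unstable.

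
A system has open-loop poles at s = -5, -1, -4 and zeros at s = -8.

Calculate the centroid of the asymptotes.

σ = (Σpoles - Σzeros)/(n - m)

σ = (Σpoles - Σzeros)/(n - m) = (-10 - (-8))/(3 - 1) = -2/2 = -1.0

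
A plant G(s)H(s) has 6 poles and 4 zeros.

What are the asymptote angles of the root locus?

n - m = 6 - 4 = 2. Angles: θk = (2k + 1)·180°/2 = 90°, 270°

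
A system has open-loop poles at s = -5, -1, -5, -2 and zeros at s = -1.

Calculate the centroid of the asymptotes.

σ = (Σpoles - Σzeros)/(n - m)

σ = (Σpoles - Σzeros)/(n - m) = (-13 - (-1))/(4 - 1) = -12/3 = -4.0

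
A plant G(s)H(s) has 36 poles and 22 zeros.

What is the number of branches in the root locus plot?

Root locus has n branches where n = number of poles = 36.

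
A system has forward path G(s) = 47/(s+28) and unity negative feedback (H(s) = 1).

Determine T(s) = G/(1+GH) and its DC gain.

T(s) = G/(1+GH) = [47/(s+28)] / [1 + 47/(s+28)] = 47/(s+28+47) = 47/(s+75). DC gain = 47/75 = 0.6267.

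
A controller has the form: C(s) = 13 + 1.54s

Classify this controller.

This is a Proportional-Derivative (PD) controller.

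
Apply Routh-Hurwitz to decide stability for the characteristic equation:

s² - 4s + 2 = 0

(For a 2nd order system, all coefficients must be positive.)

Coefficients: 1, -4, 2. b=-4 not positive, so system is unstable.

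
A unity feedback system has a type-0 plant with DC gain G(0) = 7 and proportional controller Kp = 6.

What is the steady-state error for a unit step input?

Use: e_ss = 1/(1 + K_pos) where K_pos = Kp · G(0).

K_pos = Kp · G(0) = 6 × 7 = 42. e_ss = 1/(1 + 42) = 0.0233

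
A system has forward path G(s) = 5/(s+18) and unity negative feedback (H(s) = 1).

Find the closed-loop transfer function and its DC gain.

T(s) = G/(1+GH) = [5/(s+18)] / [1 + 5/(s+18)] = 5/(s+18+5) = 5/(s+23). DC gain = 5/23 = 0.2174.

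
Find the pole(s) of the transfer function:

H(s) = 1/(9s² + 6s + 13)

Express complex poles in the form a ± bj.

Discriminant = 6² - 4×9×13 = 36 - 468 = -432 < 0, so the poles are a complex conjugate pair s = (-6 ± j√432)/(2×9). Real part = -6/(2×9) = -6/18 ≈ -0.3333; imaginary part = ±√432/(2×9) ≈ 1.1547. Poles: s = -0.3333 ± 1.1547j.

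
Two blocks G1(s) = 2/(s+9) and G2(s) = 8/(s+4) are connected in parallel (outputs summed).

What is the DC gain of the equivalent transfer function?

Parallel: G_eq = G1 + G2. DC gain = G1(0) + G2(0) = 2/9 + 8/4 = 0.2222 + 2 = 2.2222.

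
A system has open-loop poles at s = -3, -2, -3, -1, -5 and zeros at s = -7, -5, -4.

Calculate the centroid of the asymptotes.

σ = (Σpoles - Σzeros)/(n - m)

σ = (Σpoles - Σzeros)/(n - m) = (-14 - (-16))/(5 - 3) = 2/2 = 1.0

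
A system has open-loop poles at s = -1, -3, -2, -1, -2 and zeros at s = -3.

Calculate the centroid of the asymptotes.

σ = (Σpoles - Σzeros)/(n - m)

σ = (Σpoles - Σzeros)/(n - m) = (-9 - (-3))/(5 - 1) = -6/4 = -1.5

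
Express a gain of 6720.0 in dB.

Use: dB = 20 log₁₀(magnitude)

dB = 20 log₁₀(6720.0) = 76.5 dB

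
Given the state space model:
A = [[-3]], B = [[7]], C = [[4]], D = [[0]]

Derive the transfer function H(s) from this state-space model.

(sI - A)⁻¹ = 1/(s + 3). H(s) = 4 × 7/(s + 3) + 0 = 28/(s + 3).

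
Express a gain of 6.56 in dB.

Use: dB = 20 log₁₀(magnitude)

dB = 20 log₁₀(6.56) = 16.3 dB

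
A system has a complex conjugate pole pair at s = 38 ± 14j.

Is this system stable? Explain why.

Real part of poles is 38 (> 0, right half-plane). Unstable.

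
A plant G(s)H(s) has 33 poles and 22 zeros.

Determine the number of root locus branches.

Root locus has n branches where n = number of poles = 33.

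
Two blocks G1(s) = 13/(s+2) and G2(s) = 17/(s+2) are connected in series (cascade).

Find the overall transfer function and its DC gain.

Series: multiply transfer functions. G_eq = 13/(s+2) × 17/(s+2) = 221/((s+2)(s+2)). DC gain = 221/(2×2) = 55.25.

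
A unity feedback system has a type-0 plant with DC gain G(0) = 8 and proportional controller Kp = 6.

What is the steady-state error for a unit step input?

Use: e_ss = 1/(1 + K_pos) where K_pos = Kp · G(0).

K_pos = Kp · G(0) = 6 × 8 = 48. e_ss = 1/(1 + 48) = 0.0204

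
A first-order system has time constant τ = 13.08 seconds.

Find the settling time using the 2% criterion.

For first-order system, 2% settling time ≈ 4τ = 4 × 13.08 = 52.32 s.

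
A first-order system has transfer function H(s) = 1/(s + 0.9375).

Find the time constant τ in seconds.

For H(s) = 1/(s + 1/τ), the pole is at -1/τ = -0.9375, so τ = 1/0.9375 = 1.0667 s.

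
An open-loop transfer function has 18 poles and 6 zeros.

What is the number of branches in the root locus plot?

Root locus has n branches where n = number of poles = 18.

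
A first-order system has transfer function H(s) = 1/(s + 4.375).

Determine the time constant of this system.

For H(s) = 1/(s + 1/τ), the pole is at -1/τ = -4.375, so τ = 1/4.375 = 0.2286 s.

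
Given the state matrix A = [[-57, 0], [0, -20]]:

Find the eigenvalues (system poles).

For diagonal matrix, eigenvalues are diagonal entries: λ₁ = -57, λ₂ = -20.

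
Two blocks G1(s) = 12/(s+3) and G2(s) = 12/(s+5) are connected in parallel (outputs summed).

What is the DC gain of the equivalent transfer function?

Parallel: G_eq = G1 + G2. DC gain = G1(0) + G2(0) = 12/3 + 12/5 = 4 + 2.4 = 6.4.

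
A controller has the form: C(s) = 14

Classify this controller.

This is a Proportional (P) controller.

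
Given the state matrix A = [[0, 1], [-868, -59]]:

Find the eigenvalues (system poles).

det(A - λI) = λ² - (-59)λ + 868 = (λ - (-31))(λ - (-28)). Eigenvalues: -31, -28.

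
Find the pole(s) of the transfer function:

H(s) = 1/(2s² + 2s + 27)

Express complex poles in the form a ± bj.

Discriminant = 2² - 4×2×27 = 4 - 216 = -212 < 0, so the poles are a complex conjugate pair s = (-2 ± j√212)/(2×2). Real part = -2/(2×2) = -2/4 = -0.5; imaginary part = ±√212/(2×2) ≈ 3.6401. Poles: s = -0.5 ± 3.6401j.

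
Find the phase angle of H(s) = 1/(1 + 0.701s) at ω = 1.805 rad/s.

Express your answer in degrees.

Phase = -arctan(ωτ) = -arctan(1.805 × 0.701) = -51.7°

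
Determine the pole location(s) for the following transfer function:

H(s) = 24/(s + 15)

Pole is where denominator = 0: s + 15 = 0, so s = -15.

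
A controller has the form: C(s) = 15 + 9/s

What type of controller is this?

This is a Proportional-Integral (PI) controller.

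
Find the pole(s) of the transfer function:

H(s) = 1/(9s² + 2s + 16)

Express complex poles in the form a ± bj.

Discriminant = 2² - 4×9×16 = 4 - 576 = -572 < 0, so the poles are a complex conjugate pair s = (-2 ± j√572)/(2×9). Real part = -2/(2×9) = -2/18 ≈ -0.1111; imaginary part = ±√572/(2×9) ≈ 1.3287. Poles: s = -0.1111 ± 1.3287j.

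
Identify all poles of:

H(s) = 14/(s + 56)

Pole is where denominator = 0: s + 56 = 0, so s = -56.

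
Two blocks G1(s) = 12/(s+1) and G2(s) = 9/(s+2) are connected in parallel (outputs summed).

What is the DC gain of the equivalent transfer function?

Parallel: G_eq = G1 + G2. DC gain = G1(0) + G2(0) = 12/1 + 9/2 = 12 + 4.5 = 16.5.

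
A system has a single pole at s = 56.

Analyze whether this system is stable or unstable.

Pole at s = 56 is in the right half-plane. Unstable.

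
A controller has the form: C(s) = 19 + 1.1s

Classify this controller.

This is a Proportional-Derivative (PD) controller.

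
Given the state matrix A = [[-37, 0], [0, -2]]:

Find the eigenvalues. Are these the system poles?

For diagonal matrix, eigenvalues are diagonal entries: λ₁ = -37, λ₂ = -2. Eigenvalues of A = system poles.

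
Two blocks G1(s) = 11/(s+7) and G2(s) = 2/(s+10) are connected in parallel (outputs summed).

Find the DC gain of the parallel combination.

Parallel: G_eq = G1 + G2. DC gain = G1(0) + G2(0) = 11/7 + 2/10 = 1.5714 + 0.2 = 1.7714.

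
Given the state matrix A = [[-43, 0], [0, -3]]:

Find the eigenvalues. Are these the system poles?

For diagonal matrix, eigenvalues are diagonal entries: λ₁ = -43, λ₂ = -3. Eigenvalues of A = system poles.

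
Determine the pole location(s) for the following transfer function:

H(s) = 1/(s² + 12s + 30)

Discriminant = 12² - 4×1×30 = 144 - 120 = 24 > 0, so two distinct real poles. Using quadratic formula: s = (-12 ± √24)/(2×1) = (-12 ± √24)/2, with √24 ≈ 4.8990. s₁ ≈ -3.5505, s₂ ≈ -8.4495. Poles: s₁ = -3.5505, s₂ = -8.4495.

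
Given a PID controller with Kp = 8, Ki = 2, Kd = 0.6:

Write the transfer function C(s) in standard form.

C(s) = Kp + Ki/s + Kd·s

Substituting values: C(s) = 8 + 2/s + 0.6s = (0.6s² + 8s + 2)/s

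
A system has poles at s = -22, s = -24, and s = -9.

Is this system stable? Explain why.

All poles are in the left half-plane. System is stable.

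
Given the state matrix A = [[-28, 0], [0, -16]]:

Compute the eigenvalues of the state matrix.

For diagonal matrix, eigenvalues are diagonal entries: λ₁ = -28, λ₂ = -16.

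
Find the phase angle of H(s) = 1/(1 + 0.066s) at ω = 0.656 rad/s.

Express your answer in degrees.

Phase = -arctan(ωτ) = -arctan(0.656 × 0.066) = -2.5°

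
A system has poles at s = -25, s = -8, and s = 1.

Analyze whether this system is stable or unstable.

Pole(s) at s = 1 are not in the left half-plane. System is unstable.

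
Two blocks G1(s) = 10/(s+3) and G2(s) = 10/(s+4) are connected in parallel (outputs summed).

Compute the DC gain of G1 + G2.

Parallel: G_eq = G1 + G2. DC gain = G1(0) + G2(0) = 10/3 + 10/4 = 3.3333 + 2.5 = 5.8333.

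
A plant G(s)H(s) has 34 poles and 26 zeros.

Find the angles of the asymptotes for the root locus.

n - m = 34 - 26 = 8. Angles: θk = (2k + 1)·180°/8 = 22.5°, 67.5°, 112.5°, 157.5°, 202.5°, 247.5°, 292.5°, 337.5°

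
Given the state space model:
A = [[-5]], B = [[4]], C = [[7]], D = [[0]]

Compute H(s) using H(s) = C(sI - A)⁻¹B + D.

(sI - A)⁻¹ = 1/(s + 5). H(s) = 7 × 4/(s + 5) + 0 = 28/(s + 5).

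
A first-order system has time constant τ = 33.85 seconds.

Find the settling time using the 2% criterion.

For first-order system, 2% settling time ≈ 4τ = 4 × 33.85 = 135.4 s.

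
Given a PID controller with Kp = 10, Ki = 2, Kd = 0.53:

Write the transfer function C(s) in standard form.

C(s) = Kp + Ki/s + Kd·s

Substituting values: C(s) = 10 + 2/s + 0.53s = (0.53s² + 10s + 2)/s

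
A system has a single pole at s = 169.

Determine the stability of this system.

Pole at s = 169 is in the right half-plane. Unstable.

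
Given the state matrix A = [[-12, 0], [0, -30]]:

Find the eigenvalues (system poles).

For diagonal matrix, eigenvalues are diagonal entries: λ₁ = -12, λ₂ = -30.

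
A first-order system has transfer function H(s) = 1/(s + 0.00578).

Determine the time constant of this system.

For H(s) = 1/(s + 1/τ), the pole is at -1/τ = -0.00578, so τ = 1/0.00578 = 173 s.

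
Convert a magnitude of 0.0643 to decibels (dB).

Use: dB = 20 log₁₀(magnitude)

dB = 20 log₁₀(0.0643) = -23.8 dB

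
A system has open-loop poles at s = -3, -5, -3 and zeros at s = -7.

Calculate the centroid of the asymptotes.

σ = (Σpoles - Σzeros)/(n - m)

σ = (Σpoles - Σzeros)/(n - m) = (-11 - (-7))/(3 - 1) = -4/2 = -2.0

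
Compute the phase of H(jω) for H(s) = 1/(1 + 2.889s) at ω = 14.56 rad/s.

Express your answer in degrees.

Phase = -arctan(ωτ) = -arctan(14.56 × 2.889) = -88.6°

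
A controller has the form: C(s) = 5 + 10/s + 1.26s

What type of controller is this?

This is a Proportional-Integral-Derivative (PID) controller.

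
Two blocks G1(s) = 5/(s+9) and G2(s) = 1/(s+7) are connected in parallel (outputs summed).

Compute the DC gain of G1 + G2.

Parallel: G_eq = G1 + G2. DC gain = G1(0) + G2(0) = 5/9 + 1/7 = 0.5556 + 0.1429 = 0.6984.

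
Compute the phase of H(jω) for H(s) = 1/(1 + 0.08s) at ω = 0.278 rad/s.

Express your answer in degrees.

Phase = -arctan(ωτ) = -arctan(0.278 × 0.08) = -1.3°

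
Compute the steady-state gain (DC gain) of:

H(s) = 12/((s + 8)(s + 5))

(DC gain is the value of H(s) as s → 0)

DC gain = H(0) = 12/(8 × 5) = 12/40 = 0.3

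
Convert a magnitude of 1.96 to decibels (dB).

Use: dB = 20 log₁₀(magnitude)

dB = 20 log₁₀(1.96) = 5.8 dB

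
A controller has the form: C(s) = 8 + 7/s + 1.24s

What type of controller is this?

This is a Proportional-Integral-Derivative (PID) controller.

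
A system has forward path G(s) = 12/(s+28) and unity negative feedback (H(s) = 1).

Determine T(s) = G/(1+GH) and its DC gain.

T(s) = G/(1+GH) = [12/(s+28)] / [1 + 12/(s+28)] = 12/(s+28+12) = 12/(s+40). DC gain = 12/40 = 0.3.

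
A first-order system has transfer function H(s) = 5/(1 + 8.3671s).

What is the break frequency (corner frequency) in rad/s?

Corner frequency = 1/τ = 1/8.3671 = 0.12 rad/s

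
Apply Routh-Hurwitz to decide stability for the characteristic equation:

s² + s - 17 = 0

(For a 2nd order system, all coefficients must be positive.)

Coefficients: 1, 1, -17. c=-17 not positive, so system is unstable.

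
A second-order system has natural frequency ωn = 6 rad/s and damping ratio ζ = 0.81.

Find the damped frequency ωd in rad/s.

ωd = ωn√(1 - ζ²) = 6√(1 - 0.81²) = 3.52 rad/s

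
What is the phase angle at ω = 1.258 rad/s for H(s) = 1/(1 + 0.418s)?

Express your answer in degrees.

Phase = -arctan(ωτ) = -arctan(1.258 × 0.418) = -27.7°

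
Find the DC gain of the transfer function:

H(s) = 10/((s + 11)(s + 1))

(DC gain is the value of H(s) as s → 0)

DC gain = H(0) = 10/(11 × 1) = 10/11 = 0.9091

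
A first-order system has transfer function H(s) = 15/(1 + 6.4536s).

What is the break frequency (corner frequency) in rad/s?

Corner frequency = 1/τ = 1/6.4536 = 0.155 rad/s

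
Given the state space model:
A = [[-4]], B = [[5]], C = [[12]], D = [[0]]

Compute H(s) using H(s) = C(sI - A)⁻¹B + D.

(sI - A)⁻¹ = 1/(s + 4). H(s) = 12 × 5/(s + 4) + 0 = 60/(s + 4).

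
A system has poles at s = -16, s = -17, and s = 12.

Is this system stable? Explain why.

Pole(s) at s = 12 are not in the left half-plane. System is unstable.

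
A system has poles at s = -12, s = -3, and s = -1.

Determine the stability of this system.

All poles are in the left half-plane. System is stable.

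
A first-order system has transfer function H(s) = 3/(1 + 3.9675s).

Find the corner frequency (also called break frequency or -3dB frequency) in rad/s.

Corner frequency = 1/τ = 1/3.9675 = 0.252 rad/s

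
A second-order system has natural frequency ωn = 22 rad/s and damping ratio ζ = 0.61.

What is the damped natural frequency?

ωd = ωn√(1 - ζ²) = 22√(1 - 0.61²) = 17.43 rad/s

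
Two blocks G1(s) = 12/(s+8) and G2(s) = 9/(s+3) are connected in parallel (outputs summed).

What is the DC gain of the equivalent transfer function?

Parallel: G_eq = G1 + G2. DC gain = G1(0) + G2(0) = 12/8 + 9/3 = 1.5 + 3 = 4.5.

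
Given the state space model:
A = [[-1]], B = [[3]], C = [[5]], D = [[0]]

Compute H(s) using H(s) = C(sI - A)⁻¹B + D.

(sI - A)⁻¹ = 1/(s + 1). H(s) = 5 × 3/(s + 1) + 0 = 15/(s + 1).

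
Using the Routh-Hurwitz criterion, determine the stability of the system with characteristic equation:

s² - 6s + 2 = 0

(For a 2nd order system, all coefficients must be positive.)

Coefficients: 1, -6, 2. b=-6 not positive, so system is unstable.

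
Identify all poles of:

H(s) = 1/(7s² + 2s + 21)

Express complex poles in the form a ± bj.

Discriminant = 2² - 4×7×21 = 4 - 588 = -584 < 0, so the poles are a complex conjugate pair s = (-2 ± j√584)/(2×7). Real part = -2/(2×7) = -2/14 ≈ -0.1429; imaginary part = ±√584/(2×7) ≈ 1.7261. Poles: s = -0.1429 ± 1.7261j.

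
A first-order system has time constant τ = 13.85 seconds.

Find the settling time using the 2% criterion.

For first-order system, 2% settling time ≈ 4τ = 4 × 13.85 = 55.4 s.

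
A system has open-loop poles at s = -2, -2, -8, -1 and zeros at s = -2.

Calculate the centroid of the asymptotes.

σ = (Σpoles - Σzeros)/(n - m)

σ = (Σpoles - Σzeros)/(n - m) = (-13 - (-2))/(4 - 1) = -11/3 = -3.67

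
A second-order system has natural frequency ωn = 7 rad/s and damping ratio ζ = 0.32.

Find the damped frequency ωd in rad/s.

ωd = ωn√(1 - ζ²) = 7√(1 - 0.32²) = 6.63 rad/s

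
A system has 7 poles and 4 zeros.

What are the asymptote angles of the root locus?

n - m = 7 - 4 = 3. Angles: θk = (2k + 1)·180°/3 = 60°, 180°, 300°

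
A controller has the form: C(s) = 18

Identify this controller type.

This is a Proportional (P) controller.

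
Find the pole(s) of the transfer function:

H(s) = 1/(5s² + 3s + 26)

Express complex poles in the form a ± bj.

Discriminant = 3² - 4×5×26 = 9 - 520 = -511 < 0, so the poles are a complex conjugate pair s = (-3 ± j√511)/(2×5). Real part = -3/(2×5) = -3/10 = -0.3; imaginary part = ±√511/(2×5) ≈ 2.2605. Poles: s = -0.3 ± 2.2605j.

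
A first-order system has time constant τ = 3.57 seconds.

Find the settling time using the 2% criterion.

For first-order system, 2% settling time ≈ 4τ = 4 × 3.57 = 14.28 s.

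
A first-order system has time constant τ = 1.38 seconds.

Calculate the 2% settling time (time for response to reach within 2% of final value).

For first-order system, 2% settling time ≈ 4τ = 4 × 1.38 = 5.52 s.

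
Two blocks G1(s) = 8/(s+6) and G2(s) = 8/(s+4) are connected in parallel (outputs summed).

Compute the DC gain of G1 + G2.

Parallel: G_eq = G1 + G2. DC gain = G1(0) + G2(0) = 8/6 + 8/4 = 1.3333 + 2 = 3.3333.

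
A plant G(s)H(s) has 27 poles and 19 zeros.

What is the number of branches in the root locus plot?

Root locus has n branches where n = number of poles = 27.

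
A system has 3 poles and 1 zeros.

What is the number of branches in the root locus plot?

Root locus has n branches where n = number of poles = 3.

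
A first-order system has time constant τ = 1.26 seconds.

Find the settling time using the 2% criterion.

For first-order system, 2% settling time ≈ 4τ = 4 × 1.26 = 5.04 s.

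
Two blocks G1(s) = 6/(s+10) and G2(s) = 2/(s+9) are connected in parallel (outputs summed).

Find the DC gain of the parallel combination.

Parallel: G_eq = G1 + G2. DC gain = G1(0) + G2(0) = 6/10 + 2/9 = 0.6 + 0.2222 = 0.8222.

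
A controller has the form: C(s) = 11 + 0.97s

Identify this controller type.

This is a Proportional-Derivative (PD) controller.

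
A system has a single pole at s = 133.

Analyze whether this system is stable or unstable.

Pole at s = 133 is in the right half-plane. Unstable.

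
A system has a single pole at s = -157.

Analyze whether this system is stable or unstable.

Pole at s = -157 is in the left half-plane. Stable.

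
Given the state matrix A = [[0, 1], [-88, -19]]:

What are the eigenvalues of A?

det(A - λI) = λ² - (-19)λ + 88 = (λ - (-11))(λ - (-8)). Eigenvalues: -11, -8.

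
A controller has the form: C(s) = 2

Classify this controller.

This is a Proportional (P) controller.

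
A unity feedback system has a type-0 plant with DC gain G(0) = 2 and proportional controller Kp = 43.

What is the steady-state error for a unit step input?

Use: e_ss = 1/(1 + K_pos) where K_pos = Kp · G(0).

K_pos = Kp · G(0) = 43 × 2 = 86. e_ss = 1/(1 + 86) = 0.0115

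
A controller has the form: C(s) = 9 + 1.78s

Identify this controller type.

This is a Proportional-Derivative (PD) controller.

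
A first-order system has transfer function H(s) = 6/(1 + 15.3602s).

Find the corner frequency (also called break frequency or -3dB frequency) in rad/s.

Corner frequency = 1/τ = 1/15.3602 = 0.065 rad/s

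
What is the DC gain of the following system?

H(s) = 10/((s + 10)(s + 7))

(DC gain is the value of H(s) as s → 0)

DC gain = H(0) = 10/(10 × 7) = 10/70 = 0.1429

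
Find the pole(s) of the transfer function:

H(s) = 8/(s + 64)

Pole is where denominator = 0: s + 64 = 0, so s = -64.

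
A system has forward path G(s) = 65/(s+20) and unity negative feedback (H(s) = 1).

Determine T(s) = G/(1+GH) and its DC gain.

T(s) = G/(1+GH) = [65/(s+20)] / [1 + 65/(s+20)] = 65/(s+20+65) = 65/(s+85). DC gain = 65/85 = 0.7647.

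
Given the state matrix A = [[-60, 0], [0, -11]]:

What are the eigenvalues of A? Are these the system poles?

For diagonal matrix, eigenvalues are diagonal entries: λ₁ = -60, λ₂ = -11. Eigenvalues of A = system poles.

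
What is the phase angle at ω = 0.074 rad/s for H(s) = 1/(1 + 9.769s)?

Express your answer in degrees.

Phase = -arctan(ωτ) = -arctan(0.074 × 9.769) = -35.9°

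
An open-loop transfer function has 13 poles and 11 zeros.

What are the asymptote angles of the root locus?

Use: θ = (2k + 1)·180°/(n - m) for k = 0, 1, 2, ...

n - m = 13 - 11 = 2. Angles: θk = (2k + 1)·180°/2 = 90°, 270°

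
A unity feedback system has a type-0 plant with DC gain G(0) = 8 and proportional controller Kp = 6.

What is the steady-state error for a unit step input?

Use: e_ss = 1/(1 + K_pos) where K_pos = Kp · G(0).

K_pos = Kp · G(0) = 6 × 8 = 48. e_ss = 1/(1 + 48) = 0.0204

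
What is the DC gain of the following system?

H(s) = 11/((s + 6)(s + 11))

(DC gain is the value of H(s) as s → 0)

DC gain = H(0) = 11/(6 × 11) = 11/66 = 0.1667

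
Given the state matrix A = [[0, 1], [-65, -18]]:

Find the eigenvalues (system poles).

det(A - λI) = λ² - (-18)λ + 65 = (λ - (-13))(λ - (-5)). Eigenvalues: -13, -5.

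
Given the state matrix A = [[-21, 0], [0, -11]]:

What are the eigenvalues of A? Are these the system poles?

For diagonal matrix, eigenvalues are diagonal entries: λ₁ = -21, λ₂ = -11. Eigenvalues of A = system poles.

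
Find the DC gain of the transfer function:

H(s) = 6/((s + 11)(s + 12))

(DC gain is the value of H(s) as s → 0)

DC gain = H(0) = 6/(11 × 12) = 6/132 = 0.0455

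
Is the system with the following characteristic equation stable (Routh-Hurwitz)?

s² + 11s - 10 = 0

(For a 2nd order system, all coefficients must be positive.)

Coefficients: 1, 11, -10. c=-10 not positive, so system is unstable.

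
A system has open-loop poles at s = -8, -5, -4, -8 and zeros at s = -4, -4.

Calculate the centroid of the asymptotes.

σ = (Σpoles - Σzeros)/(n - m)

σ = (Σpoles - Σzeros)/(n - m) = (-25 - (-8))/(4 - 2) = -17/2 = -8.5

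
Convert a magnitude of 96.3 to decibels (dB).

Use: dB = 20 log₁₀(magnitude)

dB = 20 log₁₀(96.3) = 39.7 dB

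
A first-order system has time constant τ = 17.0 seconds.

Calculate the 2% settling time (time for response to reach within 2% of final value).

For first-order system, 2% settling time ≈ 4τ = 4 × 17.0 = 68.0 s.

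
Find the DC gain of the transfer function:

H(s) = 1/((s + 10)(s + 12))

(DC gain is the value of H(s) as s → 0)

DC gain = H(0) = 1/(10 × 12) = 1/120 = 0.0083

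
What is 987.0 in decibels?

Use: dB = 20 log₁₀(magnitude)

dB = 20 log₁₀(987.0) = 59.9 dB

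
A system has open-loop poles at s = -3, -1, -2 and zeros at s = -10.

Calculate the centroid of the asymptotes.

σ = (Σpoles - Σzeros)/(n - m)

σ = (Σpoles - Σzeros)/(n - m) = (-6 - (-10))/(3 - 1) = 4/2 = 2.0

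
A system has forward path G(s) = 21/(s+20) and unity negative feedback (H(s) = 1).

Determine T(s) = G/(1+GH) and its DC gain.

T(s) = G/(1+GH) = [21/(s+20)] / [1 + 21/(s+20)] = 21/(s+20+21) = 21/(s+41). DC gain = 21/41 = 0.5122.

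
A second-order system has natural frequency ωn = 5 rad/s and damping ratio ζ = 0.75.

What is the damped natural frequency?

ωd = ωn√(1 - ζ²) = 5√(1 - 0.75²) = 3.31 rad/s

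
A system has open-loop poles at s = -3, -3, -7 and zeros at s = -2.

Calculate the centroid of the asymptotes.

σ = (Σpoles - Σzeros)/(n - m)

σ = (Σpoles - Σzeros)/(n - m) = (-13 - (-2))/(3 - 1) = -11/2 = -5.5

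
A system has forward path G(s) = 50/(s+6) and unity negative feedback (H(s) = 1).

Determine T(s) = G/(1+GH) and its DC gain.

T(s) = G/(1+GH) = [50/(s+6)] / [1 + 50/(s+6)] = 50/(s+6+50) = 50/(s+56). DC gain = 50/56 = 0.8929.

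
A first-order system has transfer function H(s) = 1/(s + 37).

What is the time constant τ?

For H(s) = 1/(s + 1/τ), the pole is at -1/τ = -37, so τ = 1/37 = 0.0270 s.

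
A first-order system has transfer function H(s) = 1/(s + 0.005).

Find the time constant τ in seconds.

For H(s) = 1/(s + 1/τ), the pole is at -1/τ = -0.005, so τ = 1/0.005 = 200 s.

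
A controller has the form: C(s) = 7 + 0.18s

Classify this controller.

This is a Proportional-Derivative (PD) controller.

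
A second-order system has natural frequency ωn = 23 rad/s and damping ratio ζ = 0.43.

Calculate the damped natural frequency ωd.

ωd = ωn√(1 - ζ²) = 23√(1 - 0.43²) = 20.77 rad/s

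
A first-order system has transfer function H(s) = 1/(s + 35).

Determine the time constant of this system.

For H(s) = 1/(s + 1/τ), the pole is at -1/τ = -35, so τ = 1/35 = 0.0286 s.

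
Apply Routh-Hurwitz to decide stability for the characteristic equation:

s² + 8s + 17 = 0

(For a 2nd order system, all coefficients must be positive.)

Coefficients: 1, 8, 17. All positive, so system is stable.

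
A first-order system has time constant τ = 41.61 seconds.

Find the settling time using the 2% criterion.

For first-order system, 2% settling time ≈ 4τ = 4 × 41.61 = 166.44 s.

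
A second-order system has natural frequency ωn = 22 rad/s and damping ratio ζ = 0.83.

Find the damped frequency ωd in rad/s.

ωd = ωn√(1 - ζ²) = 22√(1 - 0.83²) = 12.27 rad/s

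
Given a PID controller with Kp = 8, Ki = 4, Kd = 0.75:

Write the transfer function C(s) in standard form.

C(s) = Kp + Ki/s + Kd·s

Substituting values: C(s) = 8 + 4/s + 0.75s = (0.75s² + 8s + 4)/s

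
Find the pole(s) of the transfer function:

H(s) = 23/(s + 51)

Pole is where denominator = 0: s + 51 = 0, so s = -51.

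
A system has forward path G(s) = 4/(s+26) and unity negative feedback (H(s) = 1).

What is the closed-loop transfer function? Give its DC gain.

T(s) = G/(1+GH) = [4/(s+26)] / [1 + 4/(s+26)] = 4/(s+26+4) = 4/(s+30). DC gain = 4/30 = 0.1333.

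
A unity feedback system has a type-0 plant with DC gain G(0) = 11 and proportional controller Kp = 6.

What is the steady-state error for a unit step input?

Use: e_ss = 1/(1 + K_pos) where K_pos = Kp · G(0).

K_pos = Kp · G(0) = 6 × 11 = 66. e_ss = 1/(1 + 66) = 0.0149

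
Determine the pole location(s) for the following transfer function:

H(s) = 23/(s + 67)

Pole is where denominator = 0: s + 67 = 0, so s = -67.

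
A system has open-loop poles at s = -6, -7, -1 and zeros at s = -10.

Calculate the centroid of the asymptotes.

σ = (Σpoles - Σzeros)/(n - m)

σ = (Σpoles - Σzeros)/(n - m) = (-14 - (-10))/(3 - 1) = -4/2 = -2.0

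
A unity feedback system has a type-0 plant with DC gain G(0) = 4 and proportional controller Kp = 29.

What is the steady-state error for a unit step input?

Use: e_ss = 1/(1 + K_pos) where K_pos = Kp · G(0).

K_pos = Kp · G(0) = 29 × 4 = 116. e_ss = 1/(1 + 116) = 0.0085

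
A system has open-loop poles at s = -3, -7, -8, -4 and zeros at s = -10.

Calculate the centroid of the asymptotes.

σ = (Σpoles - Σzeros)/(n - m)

σ = (Σpoles - Σzeros)/(n - m) = (-22 - (-10))/(4 - 1) = -12/3 = -4.0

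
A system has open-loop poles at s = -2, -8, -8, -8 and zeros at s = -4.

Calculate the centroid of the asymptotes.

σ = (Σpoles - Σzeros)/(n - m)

σ = (Σpoles - Σzeros)/(n - m) = (-26 - (-4))/(4 - 1) = -22/3 = -7.33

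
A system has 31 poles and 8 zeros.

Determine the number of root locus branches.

Root locus has n branches where n = number of poles = 31.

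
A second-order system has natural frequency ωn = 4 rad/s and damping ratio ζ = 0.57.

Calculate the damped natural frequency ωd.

ωd = ωn√(1 - ζ²) = 4√(1 - 0.57²) = 3.29 rad/s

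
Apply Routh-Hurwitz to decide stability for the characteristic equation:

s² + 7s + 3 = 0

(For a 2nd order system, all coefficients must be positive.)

Coefficients: 1, 7, 3. All positive, so system is stable.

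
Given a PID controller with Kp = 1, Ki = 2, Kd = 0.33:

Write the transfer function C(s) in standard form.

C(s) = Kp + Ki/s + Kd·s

Substituting values: C(s) = 1 + 2/s + 0.33s = (0.33s² + s + 2)/s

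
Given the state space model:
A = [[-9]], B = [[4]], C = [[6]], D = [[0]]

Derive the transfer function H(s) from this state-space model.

(sI - A)⁻¹ = 1/(s + 9). H(s) = 6 × 4/(s + 9) + 0 = 24/(s + 9).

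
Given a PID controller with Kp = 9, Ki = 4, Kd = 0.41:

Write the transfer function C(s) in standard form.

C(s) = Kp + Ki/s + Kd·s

Substituting values: C(s) = 9 + 4/s + 0.41s = (0.41s² + 9s + 4)/s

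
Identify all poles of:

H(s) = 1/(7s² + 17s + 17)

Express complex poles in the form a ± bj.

Discriminant = 17² - 4×7×17 = 289 - 476 = -187 < 0, so the poles are a complex conjugate pair s = (-17 ± j√187)/(2×7). Real part = -17/(2×7) = -17/14 ≈ -1.2143; imaginary part = ±√187/(2×7) ≈ 0.9768. Poles: s = -1.2143 ± 0.9768j.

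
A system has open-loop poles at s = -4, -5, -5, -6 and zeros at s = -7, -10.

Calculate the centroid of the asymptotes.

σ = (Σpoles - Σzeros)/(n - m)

σ = (Σpoles - Σzeros)/(n - m) = (-20 - (-17))/(4 - 2) = -3/2 = -1.5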